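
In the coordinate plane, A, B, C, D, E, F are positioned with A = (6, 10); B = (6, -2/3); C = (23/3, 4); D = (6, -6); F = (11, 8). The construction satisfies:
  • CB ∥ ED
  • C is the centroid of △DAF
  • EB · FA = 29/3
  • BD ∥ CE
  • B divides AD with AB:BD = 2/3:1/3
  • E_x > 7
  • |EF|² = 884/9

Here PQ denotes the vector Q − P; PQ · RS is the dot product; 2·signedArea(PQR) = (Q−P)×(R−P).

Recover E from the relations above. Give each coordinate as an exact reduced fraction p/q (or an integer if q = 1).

1. E_x = 23/3  [CB ∥ ED ∩ BD ∥ CE]
2. E_y = -4/3  [CB ∥ ED ∩ BD ∥ CE]
   → E = (23/3, -4/3)

E = (23/3, -4/3)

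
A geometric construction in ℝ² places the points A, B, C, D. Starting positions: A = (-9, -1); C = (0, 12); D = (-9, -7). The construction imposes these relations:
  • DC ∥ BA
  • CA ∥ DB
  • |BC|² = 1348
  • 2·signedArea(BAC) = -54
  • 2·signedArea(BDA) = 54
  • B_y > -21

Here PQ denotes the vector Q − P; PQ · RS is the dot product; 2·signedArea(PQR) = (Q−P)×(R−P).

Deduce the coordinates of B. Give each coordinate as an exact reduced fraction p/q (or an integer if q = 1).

1. B_x = -18  [DC ∥ BA ∩ CA ∥ DB]
2. B_y = -20  [DC ∥ BA ∩ CA ∥ DB]
   → B = (-18, -20)

B = (-18, -20)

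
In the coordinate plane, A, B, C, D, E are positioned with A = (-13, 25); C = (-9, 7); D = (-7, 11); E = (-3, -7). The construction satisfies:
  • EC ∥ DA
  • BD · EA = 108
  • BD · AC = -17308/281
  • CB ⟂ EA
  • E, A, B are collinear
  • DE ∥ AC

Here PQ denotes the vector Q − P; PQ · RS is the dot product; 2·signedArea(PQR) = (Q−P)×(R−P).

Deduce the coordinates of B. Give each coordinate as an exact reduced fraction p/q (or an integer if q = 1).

B = (-2113/281, 2097/281)

1. B_x = -2113/281  [E, A, B are collinear ∩ CB ⟂ EA]
2. B_y = 2097/281  [E, A, B are collinear ∩ CB ⟂ EA]
   → B = (-2113/281, 2097/281)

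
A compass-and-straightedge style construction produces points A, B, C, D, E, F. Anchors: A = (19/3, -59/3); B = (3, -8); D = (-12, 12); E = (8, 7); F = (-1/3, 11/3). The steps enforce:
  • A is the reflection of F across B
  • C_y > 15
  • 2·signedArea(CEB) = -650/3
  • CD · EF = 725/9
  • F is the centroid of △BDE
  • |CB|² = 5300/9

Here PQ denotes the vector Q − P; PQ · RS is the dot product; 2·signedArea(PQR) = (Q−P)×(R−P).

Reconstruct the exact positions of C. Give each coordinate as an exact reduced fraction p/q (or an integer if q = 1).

1. C_x = -11/3  [CD · EF = 725/9 ∩ 2·signedArea(CEB) = -650/3]
2. C_y = 46/3  [CD · EF = 725/9 ∩ 2·signedArea(CEB) = -650/3]
   → C = (-11/3, 46/3)

C = (-11/3, 46/3)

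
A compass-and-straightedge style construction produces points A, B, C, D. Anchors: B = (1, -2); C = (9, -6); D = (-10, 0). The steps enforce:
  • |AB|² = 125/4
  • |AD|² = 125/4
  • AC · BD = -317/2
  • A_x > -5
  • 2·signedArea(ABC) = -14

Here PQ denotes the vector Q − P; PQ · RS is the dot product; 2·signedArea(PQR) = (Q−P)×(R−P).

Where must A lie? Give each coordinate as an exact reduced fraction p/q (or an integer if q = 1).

A = (-9/2, -1)

1. A_x = -9/2  [AC · BD = -317/2 ∩ 2·signedArea(ABC) = -14]
2. A_y = -1  [AC · BD = -317/2 ∩ 2·signedArea(ABC) = -14]
   → A = (-9/2, -1)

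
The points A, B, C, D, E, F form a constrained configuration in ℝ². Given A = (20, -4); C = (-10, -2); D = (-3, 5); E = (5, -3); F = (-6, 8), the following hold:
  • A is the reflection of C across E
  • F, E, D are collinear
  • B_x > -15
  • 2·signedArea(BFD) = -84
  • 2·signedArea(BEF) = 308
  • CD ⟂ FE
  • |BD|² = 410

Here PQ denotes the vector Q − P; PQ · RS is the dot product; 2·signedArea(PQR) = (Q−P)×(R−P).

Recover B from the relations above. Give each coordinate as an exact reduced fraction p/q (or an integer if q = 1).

1. B_x = -14  [line -11·x + -11·y + -286 = 0 ∩ |BD|² = 410]
2. B_y = -12  [line -11·x + -11·y + -286 = 0 ∩ |BD|² = 410]
   → B = (-14, -12)

B = (-14, -12)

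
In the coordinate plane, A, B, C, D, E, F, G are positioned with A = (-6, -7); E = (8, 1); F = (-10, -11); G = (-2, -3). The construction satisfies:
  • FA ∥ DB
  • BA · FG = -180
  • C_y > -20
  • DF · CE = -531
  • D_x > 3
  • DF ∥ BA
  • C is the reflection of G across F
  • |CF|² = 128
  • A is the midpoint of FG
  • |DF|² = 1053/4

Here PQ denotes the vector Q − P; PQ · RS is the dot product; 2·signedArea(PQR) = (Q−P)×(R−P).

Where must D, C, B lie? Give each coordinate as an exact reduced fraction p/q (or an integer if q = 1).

1. C_x = -18  [C is the reflection of G across F]
2. C_y = -19  [C is the reflection of G across F]
   → C = (-18, -19)
3. D_x = 7/2  [line -26·x + -20·y + 51 = 0 ∩ |DF|² = 1053/4]
4. D_y = -2  [line -26·x + -20·y + 51 = 0 ∩ |DF|² = 1053/4]
   → D = (7/2, -2)
5. B_x = 15/2  [DF ∥ BA ∩ FA ∥ DB]
6. B_y = 2  [DF ∥ BA ∩ FA ∥ DB]
   → B = (15/2, 2)

B = (15/2, 2)
C = (-18, -19)
D = (7/2, -2)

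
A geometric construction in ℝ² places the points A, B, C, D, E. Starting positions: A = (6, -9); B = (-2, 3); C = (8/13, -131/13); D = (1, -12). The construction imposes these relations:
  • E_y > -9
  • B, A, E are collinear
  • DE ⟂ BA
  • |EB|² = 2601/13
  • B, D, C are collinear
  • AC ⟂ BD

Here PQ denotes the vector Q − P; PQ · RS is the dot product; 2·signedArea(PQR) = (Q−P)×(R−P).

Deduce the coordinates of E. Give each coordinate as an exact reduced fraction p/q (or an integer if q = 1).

1. E_x = 76/13  [B, A, E are collinear ∩ DE ⟂ BA]
2. E_y = -114/13  [B, A, E are collinear ∩ DE ⟂ BA]
   → E = (76/13, -114/13)

E = (76/13, -114/13)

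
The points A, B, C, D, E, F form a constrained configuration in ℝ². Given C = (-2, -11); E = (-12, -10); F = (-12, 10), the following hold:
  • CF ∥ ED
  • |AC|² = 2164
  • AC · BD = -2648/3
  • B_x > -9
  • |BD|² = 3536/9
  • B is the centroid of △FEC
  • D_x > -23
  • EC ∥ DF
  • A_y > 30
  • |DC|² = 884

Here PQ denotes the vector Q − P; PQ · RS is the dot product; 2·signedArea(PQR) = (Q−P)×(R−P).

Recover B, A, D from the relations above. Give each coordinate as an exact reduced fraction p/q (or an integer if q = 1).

A = (-22, 31)
B = (-26/3, -11/3)
D = (-22, 11)

1. B_x = -26/3  [B is the centroid of △FEC]
2. B_y = -11/3  [B is the centroid of △FEC]
   → B = (-26/3, -11/3)
3. D_x = -22  [EC ∥ DF ∩ CF ∥ ED]
4. D_y = 11  [EC ∥ DF ∩ CF ∥ ED]
   → D = (-22, 11)
5. A_x = -22  [line 40/3·x + -44/3·y + 748 = 0 ∩ |AC|² = 2164]
6. A_y = 31  [line 40/3·x + -44/3·y + 748 = 0 ∩ |AC|² = 2164]
   → A = (-22, 31)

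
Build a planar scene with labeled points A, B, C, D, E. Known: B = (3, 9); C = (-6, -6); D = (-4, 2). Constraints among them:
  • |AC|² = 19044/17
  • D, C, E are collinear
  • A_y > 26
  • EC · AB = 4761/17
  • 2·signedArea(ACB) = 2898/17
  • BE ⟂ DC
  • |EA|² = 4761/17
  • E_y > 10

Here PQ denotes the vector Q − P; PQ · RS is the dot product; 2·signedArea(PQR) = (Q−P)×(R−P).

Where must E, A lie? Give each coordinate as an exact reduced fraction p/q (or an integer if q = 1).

1. E_x = -33/17  [D, C, E are collinear ∩ BE ⟂ DC]
2. E_y = 174/17  [D, C, E are collinear ∩ BE ⟂ DC]
   → E = (-33/17, 174/17)
3. A_x = 36/17  [2·signedArea(ACB) = 2898/17 ∩ EC · AB = 4761/17]
4. A_y = 450/17  [2·signedArea(ACB) = 2898/17 ∩ EC · AB = 4761/17]
   → A = (36/17, 450/17)

A = (36/17, 450/17)
E = (-33/17, 174/17)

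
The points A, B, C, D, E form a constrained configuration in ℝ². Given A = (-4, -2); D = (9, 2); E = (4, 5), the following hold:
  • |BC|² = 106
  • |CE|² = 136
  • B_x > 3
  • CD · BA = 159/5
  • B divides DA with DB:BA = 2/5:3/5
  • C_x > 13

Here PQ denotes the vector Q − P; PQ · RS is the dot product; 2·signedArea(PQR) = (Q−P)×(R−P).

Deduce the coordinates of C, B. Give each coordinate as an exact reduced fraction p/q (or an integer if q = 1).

B = (19/5, 2/5)
C = (14, -1)

1. B_x = 19/5  [B divides DA with DB:BA = 2/5:3/5]
2. B_y = 2/5  [B divides DA with DB:BA = 2/5:3/5]
   → B = (19/5, 2/5)
3. C_x = 14  [line 39/5·x + 12/5·y + -534/5 = 0 ∩ |CE|² = 136]
4. C_y = -1  [line 39/5·x + 12/5·y + -534/5 = 0 ∩ |CE|² = 136]
   → C = (14, -1)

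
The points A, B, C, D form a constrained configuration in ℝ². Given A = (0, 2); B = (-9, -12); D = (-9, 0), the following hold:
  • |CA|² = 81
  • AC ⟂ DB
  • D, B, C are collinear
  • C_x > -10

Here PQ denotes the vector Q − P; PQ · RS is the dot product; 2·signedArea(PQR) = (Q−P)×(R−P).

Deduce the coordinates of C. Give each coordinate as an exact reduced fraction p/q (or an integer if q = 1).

C = (-9, 2)

1. C_x = -9  [D, B, C are collinear ∩ AC ⟂ DB]
2. C_y = 2  [D, B, C are collinear ∩ AC ⟂ DB]
   → C = (-9, 2)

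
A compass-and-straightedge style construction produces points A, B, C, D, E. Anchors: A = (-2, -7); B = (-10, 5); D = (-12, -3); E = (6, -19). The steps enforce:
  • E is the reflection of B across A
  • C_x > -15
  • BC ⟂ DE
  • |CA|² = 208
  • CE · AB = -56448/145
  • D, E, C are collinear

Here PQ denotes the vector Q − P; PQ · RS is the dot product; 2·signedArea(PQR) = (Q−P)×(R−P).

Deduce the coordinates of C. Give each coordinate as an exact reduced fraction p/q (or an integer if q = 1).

1. C_x = -2154/145  [D, E, C are collinear ∩ BC ⟂ DE]
2. C_y = -67/145  [D, E, C are collinear ∩ BC ⟂ DE]
   → C = (-2154/145, -67/145)

C = (-2154/145, -67/145)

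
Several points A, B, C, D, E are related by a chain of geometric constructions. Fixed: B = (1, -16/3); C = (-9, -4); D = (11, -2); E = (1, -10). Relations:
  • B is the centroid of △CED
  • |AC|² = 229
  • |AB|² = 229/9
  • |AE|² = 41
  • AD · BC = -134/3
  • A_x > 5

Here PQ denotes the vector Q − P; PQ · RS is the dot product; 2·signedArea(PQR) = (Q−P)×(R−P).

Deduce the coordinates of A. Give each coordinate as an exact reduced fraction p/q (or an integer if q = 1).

A = (6, -6)

1. A_x = 6  [line 10·x + -4/3·y + -68 = 0 ∩ |AC|² = 229]
2. A_y = -6  [line 10·x + -4/3·y + -68 = 0 ∩ |AC|² = 229]
   → A = (6, -6)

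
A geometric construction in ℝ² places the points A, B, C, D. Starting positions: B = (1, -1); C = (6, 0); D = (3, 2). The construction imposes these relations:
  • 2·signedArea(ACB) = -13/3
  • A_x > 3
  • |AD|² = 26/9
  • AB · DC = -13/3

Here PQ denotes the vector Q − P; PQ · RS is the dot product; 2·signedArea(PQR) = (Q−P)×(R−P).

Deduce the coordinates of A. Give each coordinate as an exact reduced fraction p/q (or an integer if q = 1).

1. A_x = 10/3  [AB · DC = -13/3 ∩ 2·signedArea(ACB) = -13/3]
2. A_y = 1/3  [AB · DC = -13/3 ∩ 2·signedArea(ACB) = -13/3]
   → A = (10/3, 1/3)

A = (10/3, 1/3)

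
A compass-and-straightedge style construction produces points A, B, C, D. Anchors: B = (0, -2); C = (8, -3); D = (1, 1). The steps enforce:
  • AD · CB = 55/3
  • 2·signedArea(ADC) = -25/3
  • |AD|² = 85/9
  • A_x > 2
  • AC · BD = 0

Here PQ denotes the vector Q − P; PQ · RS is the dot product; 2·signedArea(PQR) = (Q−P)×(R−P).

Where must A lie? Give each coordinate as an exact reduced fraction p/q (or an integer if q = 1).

A = (3, -4/3)

1. A_x = 3  [AC · BD = 0 ∩ 2·signedArea(ADC) = -25/3]
2. A_y = -4/3  [AC · BD = 0 ∩ 2·signedArea(ADC) = -25/3]
   → A = (3, -4/3)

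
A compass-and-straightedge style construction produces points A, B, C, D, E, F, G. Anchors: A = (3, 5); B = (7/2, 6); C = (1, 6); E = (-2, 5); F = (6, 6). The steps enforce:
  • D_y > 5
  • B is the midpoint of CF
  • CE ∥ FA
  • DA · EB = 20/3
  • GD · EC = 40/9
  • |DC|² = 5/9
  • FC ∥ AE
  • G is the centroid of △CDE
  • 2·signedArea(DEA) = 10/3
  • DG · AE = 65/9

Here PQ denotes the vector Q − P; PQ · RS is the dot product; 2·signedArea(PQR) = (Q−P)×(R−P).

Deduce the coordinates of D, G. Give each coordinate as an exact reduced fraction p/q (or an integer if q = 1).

1. D_x = 5/3  [DA · EB = 20/3 ∩ 2·signedArea(DEA) = 10/3]
2. D_y = 17/3  [DA · EB = 20/3 ∩ 2·signedArea(DEA) = 10/3]
   → D = (5/3, 17/3)
3. G_x = 2/9  [G is the centroid of △CDE]
4. G_y = 50/9  [G is the centroid of △CDE]
   → G = (2/9, 50/9)

D = (5/3, 17/3)
G = (2/9, 50/9)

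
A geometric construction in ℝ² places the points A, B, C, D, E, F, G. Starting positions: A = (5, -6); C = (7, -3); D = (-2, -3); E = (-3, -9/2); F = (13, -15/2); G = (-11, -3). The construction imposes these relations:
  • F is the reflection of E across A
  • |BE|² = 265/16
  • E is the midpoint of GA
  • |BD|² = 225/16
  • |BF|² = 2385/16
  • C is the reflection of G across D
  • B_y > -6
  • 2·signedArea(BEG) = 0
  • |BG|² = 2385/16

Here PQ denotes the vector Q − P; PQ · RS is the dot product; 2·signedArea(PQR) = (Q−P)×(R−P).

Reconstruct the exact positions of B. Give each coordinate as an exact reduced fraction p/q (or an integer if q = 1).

B = (1, -21/4)

1. B_x = 1  [line -3/2·x + -8·y + -81/2 = 0 ∩ |BF|² = 2385/16]
2. B_y = -21/4  [line -3/2·x + -8·y + -81/2 = 0 ∩ |BF|² = 2385/16]
   → B = (1, -21/4)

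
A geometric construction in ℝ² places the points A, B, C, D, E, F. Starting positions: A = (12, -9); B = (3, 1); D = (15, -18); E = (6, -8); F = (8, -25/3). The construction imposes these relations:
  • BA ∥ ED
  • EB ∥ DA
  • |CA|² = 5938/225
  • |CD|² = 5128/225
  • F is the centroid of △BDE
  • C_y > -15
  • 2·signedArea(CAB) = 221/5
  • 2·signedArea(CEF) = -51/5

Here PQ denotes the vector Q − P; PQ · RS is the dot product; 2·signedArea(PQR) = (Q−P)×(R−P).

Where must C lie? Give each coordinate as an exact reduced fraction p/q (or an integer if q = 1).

1. C_x = 61/5  [2·signedArea(CAB) = 221/5 ∩ 2·signedArea(CEF) = -51/5]
2. C_y = -212/15  [2·signedArea(CAB) = 221/5 ∩ 2·signedArea(CEF) = -51/5]
   → C = (61/5, -212/15)

C = (61/5, -212/15)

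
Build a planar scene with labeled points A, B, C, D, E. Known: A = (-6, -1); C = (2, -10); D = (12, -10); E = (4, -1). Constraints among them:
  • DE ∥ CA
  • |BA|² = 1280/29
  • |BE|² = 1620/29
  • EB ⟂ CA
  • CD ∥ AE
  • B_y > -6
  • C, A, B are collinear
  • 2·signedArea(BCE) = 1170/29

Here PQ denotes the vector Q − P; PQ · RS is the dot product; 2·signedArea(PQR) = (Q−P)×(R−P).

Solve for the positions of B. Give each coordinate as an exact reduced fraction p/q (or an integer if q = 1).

1. B_x = -46/29  [C, A, B are collinear ∩ EB ⟂ CA]
2. B_y = -173/29  [C, A, B are collinear ∩ EB ⟂ CA]
   → B = (-46/29, -173/29)

B = (-46/29, -173/29)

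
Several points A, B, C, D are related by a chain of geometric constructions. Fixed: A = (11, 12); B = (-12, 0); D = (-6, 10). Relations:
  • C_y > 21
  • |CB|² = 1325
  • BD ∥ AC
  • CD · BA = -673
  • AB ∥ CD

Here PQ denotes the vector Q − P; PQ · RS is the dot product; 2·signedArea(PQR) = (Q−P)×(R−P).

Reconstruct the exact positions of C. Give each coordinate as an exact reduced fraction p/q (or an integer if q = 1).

1. C_x = 17  [AB ∥ CD ∩ BD ∥ AC]
2. C_y = 22  [AB ∥ CD ∩ BD ∥ AC]
   → C = (17, 22)

C = (17, 22)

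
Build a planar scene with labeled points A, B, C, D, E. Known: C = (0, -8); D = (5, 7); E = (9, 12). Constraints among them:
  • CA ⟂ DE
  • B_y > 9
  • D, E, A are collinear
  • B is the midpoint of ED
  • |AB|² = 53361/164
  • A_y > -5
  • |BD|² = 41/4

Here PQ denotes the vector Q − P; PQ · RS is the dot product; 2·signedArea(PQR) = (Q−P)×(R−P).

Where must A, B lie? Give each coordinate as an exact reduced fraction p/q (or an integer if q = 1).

1. A_x = -175/41  [D, E, A are collinear ∩ CA ⟂ DE]
2. A_y = -188/41  [D, E, A are collinear ∩ CA ⟂ DE]
   → A = (-175/41, -188/41)
3. B_x = 7  [B is the midpoint of ED]
4. B_y = 19/2  [B is the midpoint of ED]
   → B = (7, 19/2)

A = (-175/41, -188/41)
B = (7, 19/2)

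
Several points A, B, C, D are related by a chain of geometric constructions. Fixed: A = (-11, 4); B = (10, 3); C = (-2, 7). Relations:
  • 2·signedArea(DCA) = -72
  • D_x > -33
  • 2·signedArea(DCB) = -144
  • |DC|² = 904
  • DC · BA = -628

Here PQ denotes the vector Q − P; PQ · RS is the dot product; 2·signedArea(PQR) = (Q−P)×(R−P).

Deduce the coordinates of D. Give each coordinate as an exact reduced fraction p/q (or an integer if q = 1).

1. D_x = -32  [2·signedArea(DCA) = -72 ∩ 2·signedArea(DCB) = -144]
2. D_y = 5  [2·signedArea(DCA) = -72 ∩ 2·signedArea(DCB) = -144]
   → D = (-32, 5)

D = (-32, 5)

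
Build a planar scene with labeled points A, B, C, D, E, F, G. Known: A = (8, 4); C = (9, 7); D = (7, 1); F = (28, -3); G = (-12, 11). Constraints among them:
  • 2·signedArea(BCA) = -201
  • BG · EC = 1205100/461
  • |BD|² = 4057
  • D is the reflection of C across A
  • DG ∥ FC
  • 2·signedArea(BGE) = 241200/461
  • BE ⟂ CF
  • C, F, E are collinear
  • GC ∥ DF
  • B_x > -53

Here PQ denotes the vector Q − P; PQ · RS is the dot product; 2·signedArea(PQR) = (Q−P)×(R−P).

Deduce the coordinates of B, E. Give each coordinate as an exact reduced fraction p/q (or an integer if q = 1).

B = (-52, 25)
E = (-21292/461, 16617/461)

1. B_x = -52  [line 3·x + -1·y + 181 = 0 ∩ |BD|² = 4057]
2. B_y = 25  [line 3·x + -1·y + 181 = 0 ∩ |BD|² = 4057]
   → B = (-52, 25)
3. E_x = -21292/461  [2·signedArea(BGE) = 241200/461 ∩ C, F, E are collinear]
4. E_y = 16617/461  [2·signedArea(BGE) = 241200/461 ∩ C, F, E are collinear]
   → E = (-21292/461, 16617/461)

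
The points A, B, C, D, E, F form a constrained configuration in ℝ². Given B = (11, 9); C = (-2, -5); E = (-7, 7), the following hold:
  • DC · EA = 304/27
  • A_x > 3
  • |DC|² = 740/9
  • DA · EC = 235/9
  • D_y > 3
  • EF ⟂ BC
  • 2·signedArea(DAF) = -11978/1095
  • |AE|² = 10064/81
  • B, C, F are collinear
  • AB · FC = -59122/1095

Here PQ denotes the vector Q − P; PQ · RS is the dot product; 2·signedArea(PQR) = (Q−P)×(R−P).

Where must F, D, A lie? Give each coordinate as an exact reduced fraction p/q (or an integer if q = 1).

1. F_x = 609/365  [B, C, F are collinear ∩ EF ⟂ BC]
2. F_y = -383/365  [B, C, F are collinear ∩ EF ⟂ BC]
   → F = (609/365, -383/365)
3. A_x = 29/9  [line 1339/365·x + 1442/365·y + -23999/1095 = 0 ∩ |AE|² = 10064/81]
4. A_y = 23/9  [line 1339/365·x + 1442/365·y + -23999/1095 = 0 ∩ |AE|² = 10064/81]
   → A = (29/9, 23/9)
5. D_x = 2/3  [2·signedArea(DAF) = -11978/1095 ∩ DA · EC = 235/9]
6. D_y = 11/3  [2·signedArea(DAF) = -11978/1095 ∩ DA · EC = 235/9]
   → D = (2/3, 11/3)

A = (29/9, 23/9)
D = (2/3, 11/3)
F = (609/365, -383/365)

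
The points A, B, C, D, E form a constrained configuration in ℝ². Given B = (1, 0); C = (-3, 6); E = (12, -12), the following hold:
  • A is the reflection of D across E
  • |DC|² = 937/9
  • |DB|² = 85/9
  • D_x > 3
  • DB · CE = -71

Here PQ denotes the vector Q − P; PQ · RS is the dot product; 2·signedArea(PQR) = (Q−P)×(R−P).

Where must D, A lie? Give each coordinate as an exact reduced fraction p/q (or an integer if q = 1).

A = (62/3, -22)
D = (10/3, -2)

1. D_x = 10/3  [line -15·x + 18·y + 86 = 0 ∩ |DB|² = 85/9]
2. D_y = -2  [line -15·x + 18·y + 86 = 0 ∩ |DB|² = 85/9]
   → D = (10/3, -2)
3. A_x = 62/3  [A is the reflection of D across E]
4. A_y = -22  [A is the reflection of D across E]
   → A = (62/3, -22)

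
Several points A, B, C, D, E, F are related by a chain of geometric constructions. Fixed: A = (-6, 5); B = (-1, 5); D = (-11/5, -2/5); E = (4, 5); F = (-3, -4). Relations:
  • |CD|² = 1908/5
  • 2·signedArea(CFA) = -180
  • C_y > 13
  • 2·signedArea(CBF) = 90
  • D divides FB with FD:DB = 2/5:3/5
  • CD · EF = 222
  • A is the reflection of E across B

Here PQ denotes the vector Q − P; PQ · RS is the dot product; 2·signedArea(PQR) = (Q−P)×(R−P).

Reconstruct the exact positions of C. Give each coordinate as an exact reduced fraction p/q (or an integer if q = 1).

1. C_x = 11  [2·signedArea(CFA) = -180 ∩ 2·signedArea(CBF) = 90]
2. C_y = 14  [2·signedArea(CFA) = -180 ∩ 2·signedArea(CBF) = 90]
   → C = (11, 14)

C = (11, 14)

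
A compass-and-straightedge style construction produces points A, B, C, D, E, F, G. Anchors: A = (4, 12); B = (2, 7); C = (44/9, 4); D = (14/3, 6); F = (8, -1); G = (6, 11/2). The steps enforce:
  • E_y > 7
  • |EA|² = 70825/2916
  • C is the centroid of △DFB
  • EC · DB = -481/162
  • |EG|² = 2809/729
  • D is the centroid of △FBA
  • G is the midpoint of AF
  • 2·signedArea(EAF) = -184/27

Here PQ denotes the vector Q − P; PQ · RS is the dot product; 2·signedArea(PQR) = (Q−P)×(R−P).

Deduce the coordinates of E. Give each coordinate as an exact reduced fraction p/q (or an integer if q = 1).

1. E_x = 134/27  [EC · DB = -481/162 ∩ 2·signedArea(EAF) = -184/27]
2. E_y = 43/6  [EC · DB = -481/162 ∩ 2·signedArea(EAF) = -184/27]
   → E = (134/27, 43/6)

E = (134/27, 43/6)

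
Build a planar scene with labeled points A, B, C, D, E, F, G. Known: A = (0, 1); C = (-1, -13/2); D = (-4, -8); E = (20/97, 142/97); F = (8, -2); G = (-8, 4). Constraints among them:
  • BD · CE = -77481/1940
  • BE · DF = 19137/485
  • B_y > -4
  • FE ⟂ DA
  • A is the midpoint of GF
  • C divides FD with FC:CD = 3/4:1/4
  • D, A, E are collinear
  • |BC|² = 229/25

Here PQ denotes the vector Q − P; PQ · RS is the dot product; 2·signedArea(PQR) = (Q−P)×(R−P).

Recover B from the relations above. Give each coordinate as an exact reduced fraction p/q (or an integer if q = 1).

1. B_x = -3/5  [BE · DF = 19137/485 ∩ BD · CE = -77481/1940]
2. B_y = -7/2  [BE · DF = 19137/485 ∩ BD · CE = -77481/1940]
   → B = (-3/5, -7/2)

B = (-3/5, -7/2)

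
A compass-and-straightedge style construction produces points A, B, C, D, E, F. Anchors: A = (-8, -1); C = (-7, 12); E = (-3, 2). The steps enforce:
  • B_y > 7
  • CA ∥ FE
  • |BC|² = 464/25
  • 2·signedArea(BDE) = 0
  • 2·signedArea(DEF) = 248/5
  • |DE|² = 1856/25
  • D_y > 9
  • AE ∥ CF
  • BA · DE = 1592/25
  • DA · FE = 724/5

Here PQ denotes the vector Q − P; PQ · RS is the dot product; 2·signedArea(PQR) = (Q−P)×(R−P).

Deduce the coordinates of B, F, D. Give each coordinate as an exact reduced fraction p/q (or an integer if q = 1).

1. F_x = -2  [CA ∥ FE ∩ AE ∥ CF]
2. F_y = 15  [CA ∥ FE ∩ AE ∥ CF]
   → F = (-2, 15)
3. D_x = -31/5  [DA · FE = 724/5 ∩ 2·signedArea(DEF) = 248/5]
4. D_y = 10  [DA · FE = 724/5 ∩ 2·signedArea(DEF) = 248/5]
   → D = (-31/5, 10)
5. B_x = -27/5  [2·signedArea(BDE) = 0 ∩ BA · DE = 1592/25]
6. B_y = 8  [2·signedArea(BDE) = 0 ∩ BA · DE = 1592/25]
   → B = (-27/5, 8)

B = (-27/5, 8)
D = (-31/5, 10)
F = (-2, 15)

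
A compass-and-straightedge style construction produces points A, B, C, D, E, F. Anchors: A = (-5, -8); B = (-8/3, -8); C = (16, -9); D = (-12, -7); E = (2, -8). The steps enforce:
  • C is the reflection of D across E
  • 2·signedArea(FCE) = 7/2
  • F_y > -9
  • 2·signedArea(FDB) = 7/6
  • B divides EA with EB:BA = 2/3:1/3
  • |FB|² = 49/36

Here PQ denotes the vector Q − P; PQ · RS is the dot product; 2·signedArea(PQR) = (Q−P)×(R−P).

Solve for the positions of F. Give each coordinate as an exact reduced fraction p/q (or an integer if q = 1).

F = (-3/2, -8)

1. F_x = -3/2  [2·signedArea(FCE) = 7/2 ∩ 2·signedArea(FDB) = 7/6]
2. F_y = -8  [2·signedArea(FCE) = 7/2 ∩ 2·signedArea(FDB) = 7/6]
   → F = (-3/2, -8)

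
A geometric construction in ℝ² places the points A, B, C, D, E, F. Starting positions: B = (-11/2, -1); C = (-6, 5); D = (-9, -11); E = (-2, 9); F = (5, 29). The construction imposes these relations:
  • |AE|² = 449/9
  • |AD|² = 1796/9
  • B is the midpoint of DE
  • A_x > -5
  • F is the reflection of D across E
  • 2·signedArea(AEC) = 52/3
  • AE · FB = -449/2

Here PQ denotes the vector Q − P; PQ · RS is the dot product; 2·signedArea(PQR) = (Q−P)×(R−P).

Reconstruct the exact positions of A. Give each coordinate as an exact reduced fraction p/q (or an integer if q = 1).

A = (-13/3, 7/3)

1. A_x = -13/3  [AE · FB = -449/2 ∩ 2·signedArea(AEC) = 52/3]
2. A_y = 7/3  [AE · FB = -449/2 ∩ 2·signedArea(AEC) = 52/3]
   → A = (-13/3, 7/3)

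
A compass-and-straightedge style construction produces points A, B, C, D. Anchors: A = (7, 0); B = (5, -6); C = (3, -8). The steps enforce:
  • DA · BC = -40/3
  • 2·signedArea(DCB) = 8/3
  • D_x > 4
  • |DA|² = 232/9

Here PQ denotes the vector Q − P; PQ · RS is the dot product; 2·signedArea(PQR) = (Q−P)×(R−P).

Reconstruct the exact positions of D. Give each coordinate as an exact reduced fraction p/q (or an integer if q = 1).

1. D_x = 5  [2·signedArea(DCB) = 8/3 ∩ DA · BC = -40/3]
2. D_y = -14/3  [2·signedArea(DCB) = 8/3 ∩ DA · BC = -40/3]
   → D = (5, -14/3)

D = (5, -14/3)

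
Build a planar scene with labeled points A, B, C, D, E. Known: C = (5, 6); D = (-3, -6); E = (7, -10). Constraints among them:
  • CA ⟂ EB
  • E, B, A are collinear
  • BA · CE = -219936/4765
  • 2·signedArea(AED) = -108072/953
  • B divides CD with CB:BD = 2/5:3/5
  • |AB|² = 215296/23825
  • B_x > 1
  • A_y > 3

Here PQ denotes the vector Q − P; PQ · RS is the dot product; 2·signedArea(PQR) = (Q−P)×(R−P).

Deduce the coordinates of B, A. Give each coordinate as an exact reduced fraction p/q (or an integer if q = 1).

A = (509/953, 3742/953)
B = (9/5, 6/5)

1. B_x = 9/5  [B divides CD with CB:BD = 2/5:3/5]
2. B_y = 6/5  [B divides CD with CB:BD = 2/5:3/5]
   → B = (9/5, 6/5)
3. A_x = 509/953  [E, B, A are collinear ∩ CA ⟂ EB]
4. A_y = 3742/953  [E, B, A are collinear ∩ CA ⟂ EB]
   → A = (509/953, 3742/953)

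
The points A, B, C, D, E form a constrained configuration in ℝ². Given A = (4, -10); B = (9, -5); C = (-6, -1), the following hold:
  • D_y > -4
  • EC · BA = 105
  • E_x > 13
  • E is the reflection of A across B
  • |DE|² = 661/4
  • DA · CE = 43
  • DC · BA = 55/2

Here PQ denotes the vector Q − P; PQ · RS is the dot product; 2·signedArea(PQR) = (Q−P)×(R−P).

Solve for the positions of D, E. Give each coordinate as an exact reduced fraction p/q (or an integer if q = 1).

1. E_x = 14  [E is the reflection of A across B]
2. E_y = 0  [E is the reflection of A across B]
   → E = (14, 0)
3. D_x = 3/2  [DA · CE = 43 ∩ DC · BA = 55/2]
4. D_y = -3  [DA · CE = 43 ∩ DC · BA = 55/2]
   → D = (3/2, -3)

D = (3/2, -3)
E = (14, 0)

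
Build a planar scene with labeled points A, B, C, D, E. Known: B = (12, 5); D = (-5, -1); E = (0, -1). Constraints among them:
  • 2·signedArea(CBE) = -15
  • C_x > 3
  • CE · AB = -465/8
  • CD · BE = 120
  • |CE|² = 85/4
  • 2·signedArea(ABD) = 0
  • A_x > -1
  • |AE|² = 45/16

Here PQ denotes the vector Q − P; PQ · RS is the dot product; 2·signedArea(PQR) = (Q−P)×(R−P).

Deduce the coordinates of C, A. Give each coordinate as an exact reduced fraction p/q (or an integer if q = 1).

1. C_x = 7/2  [2·signedArea(CBE) = -15 ∩ CD · BE = 120]
2. C_y = 2  [2·signedArea(CBE) = -15 ∩ CD · BE = 120]
   → C = (7/2, 2)
3. A_x = -3/4  [2·signedArea(ABD) = 0 ∩ CE · AB = -465/8]
4. A_y = 1/2  [2·signedArea(ABD) = 0 ∩ CE · AB = -465/8]
   → A = (-3/4, 1/2)

A = (-3/4, 1/2)
C = (7/2, 2)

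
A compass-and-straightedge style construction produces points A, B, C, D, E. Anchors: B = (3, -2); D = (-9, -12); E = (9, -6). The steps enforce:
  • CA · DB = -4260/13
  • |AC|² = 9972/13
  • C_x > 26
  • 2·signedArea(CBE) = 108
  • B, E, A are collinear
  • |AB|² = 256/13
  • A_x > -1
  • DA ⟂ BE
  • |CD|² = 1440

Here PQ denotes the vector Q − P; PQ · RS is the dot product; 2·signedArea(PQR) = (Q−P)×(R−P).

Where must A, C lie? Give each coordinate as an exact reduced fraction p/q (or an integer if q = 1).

1. A_x = -9/13  [B, E, A are collinear ∩ DA ⟂ BE]
2. A_y = 6/13  [B, E, A are collinear ∩ DA ⟂ BE]
   → A = (-9/13, 6/13)
3. C_x = 27  [2·signedArea(CBE) = 108 ∩ CA · DB = -4260/13]
4. C_y = 0  [2·signedArea(CBE) = 108 ∩ CA · DB = -4260/13]
   → C = (27, 0)

A = (-9/13, 6/13)
C = (27, 0)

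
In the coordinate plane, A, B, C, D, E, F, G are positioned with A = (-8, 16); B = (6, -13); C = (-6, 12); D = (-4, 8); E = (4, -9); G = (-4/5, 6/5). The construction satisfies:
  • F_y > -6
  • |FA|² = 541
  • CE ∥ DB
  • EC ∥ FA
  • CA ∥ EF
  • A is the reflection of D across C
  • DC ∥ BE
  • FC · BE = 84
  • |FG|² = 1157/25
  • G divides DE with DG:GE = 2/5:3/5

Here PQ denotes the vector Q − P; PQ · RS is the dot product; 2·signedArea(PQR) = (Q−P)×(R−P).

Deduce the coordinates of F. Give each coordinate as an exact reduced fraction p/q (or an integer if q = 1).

F = (2, -5)

1. F_x = 2  [EC ∥ FA ∩ CA ∥ EF]
2. F_y = -5  [EC ∥ FA ∩ CA ∥ EF]
   → F = (2, -5)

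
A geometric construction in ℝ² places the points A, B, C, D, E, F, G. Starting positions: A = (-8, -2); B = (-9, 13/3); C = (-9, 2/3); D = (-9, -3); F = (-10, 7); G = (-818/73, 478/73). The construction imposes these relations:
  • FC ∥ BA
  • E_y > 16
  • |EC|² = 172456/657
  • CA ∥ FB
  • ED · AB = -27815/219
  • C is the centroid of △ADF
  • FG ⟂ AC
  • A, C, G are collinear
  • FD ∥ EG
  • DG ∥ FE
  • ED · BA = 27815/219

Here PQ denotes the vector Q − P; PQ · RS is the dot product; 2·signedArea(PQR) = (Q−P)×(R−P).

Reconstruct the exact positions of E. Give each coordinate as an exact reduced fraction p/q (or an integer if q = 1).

1. E_x = -891/73  [FD ∥ EG ∩ DG ∥ FE]
2. E_y = 1208/73  [FD ∥ EG ∩ DG ∥ FE]
   → E = (-891/73, 1208/73)

E = (-891/73, 1208/73)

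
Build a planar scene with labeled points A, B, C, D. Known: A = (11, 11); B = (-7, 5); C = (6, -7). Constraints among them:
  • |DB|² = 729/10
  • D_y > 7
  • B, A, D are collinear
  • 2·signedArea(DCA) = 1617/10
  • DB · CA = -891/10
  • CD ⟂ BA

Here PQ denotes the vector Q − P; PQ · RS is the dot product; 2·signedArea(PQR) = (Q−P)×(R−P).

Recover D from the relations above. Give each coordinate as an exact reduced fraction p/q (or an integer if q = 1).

D = (11/10, 77/10)

1. D_x = 11/10  [B, A, D are collinear ∩ CD ⟂ BA]
2. D_y = 77/10  [B, A, D are collinear ∩ CD ⟂ BA]
   → D = (11/10, 77/10)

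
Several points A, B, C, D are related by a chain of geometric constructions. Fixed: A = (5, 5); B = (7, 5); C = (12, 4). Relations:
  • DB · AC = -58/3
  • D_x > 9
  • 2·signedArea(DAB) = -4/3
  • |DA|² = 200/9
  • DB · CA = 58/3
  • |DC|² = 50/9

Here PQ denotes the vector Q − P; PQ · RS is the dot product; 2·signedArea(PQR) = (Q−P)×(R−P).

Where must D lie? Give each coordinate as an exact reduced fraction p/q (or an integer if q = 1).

1. D_x = 29/3  [DB · AC = -58/3 ∩ 2·signedArea(DAB) = -4/3]
2. D_y = 13/3  [DB · AC = -58/3 ∩ 2·signedArea(DAB) = -4/3]
   → D = (29/3, 13/3)

D = (29/3, 13/3)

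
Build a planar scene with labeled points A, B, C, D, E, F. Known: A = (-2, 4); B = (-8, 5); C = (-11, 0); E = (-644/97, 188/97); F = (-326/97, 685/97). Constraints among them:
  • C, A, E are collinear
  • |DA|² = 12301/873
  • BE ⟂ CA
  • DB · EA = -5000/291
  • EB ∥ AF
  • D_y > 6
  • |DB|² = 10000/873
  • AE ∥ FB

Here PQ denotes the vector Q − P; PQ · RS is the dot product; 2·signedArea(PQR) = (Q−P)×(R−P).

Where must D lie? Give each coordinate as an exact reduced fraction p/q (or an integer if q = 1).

D = (-476/97, 1855/291)

1. D_x = -476/97  [line -450/97·x + -200/97·y + -2800/291 = 0 ∩ |DB|² = 10000/873]
2. D_y = 1855/291  [line -450/97·x + -200/97·y + -2800/291 = 0 ∩ |DB|² = 10000/873]
   → D = (-476/97, 1855/291)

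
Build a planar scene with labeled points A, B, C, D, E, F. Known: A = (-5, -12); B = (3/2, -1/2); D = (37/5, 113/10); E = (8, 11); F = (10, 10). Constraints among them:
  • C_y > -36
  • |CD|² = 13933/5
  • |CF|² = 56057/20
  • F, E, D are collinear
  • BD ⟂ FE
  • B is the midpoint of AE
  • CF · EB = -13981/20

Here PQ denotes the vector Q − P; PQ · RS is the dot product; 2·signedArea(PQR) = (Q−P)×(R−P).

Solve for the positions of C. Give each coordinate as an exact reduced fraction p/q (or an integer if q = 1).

1. C_x = -87/5  [line 13/2·x + 23/2·y + 10381/20 = 0 ∩ |CF|² = 56057/20]
2. C_y = -353/10  [line 13/2·x + 23/2·y + 10381/20 = 0 ∩ |CF|² = 56057/20]
   → C = (-87/5, -353/10)

C = (-87/5, -353/10)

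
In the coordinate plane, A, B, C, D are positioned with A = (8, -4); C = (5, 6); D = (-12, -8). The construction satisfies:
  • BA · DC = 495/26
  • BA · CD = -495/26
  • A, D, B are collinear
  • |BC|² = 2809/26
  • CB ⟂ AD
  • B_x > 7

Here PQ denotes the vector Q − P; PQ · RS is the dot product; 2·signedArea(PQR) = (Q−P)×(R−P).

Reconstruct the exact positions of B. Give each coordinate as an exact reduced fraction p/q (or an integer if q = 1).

1. B_x = 183/26  [A, D, B are collinear ∩ CB ⟂ AD]
2. B_y = -109/26  [A, D, B are collinear ∩ CB ⟂ AD]
   → B = (183/26, -109/26)

B = (183/26, -109/26)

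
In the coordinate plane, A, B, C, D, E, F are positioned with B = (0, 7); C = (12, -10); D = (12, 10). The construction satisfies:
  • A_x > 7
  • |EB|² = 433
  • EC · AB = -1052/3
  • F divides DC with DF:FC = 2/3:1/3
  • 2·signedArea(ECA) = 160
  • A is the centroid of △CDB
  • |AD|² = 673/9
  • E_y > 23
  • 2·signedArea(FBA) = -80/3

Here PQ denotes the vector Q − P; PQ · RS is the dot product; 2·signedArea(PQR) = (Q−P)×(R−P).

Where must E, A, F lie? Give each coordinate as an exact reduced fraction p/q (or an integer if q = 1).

A = (8, 7/3)
E = (-12, 24)
F = (12, -10/3)

1. A_x = 8  [A is the centroid of △CDB]
2. A_y = 7/3  [A is the centroid of △CDB]
   → A = (8, 7/3)
3. F_x = 12  [F divides DC with DF:FC = 2/3:1/3]
4. F_y = -10/3  [F divides DC with DF:FC = 2/3:1/3]
   → F = (12, -10/3)
5. E_x = -12  [2·signedArea(ECA) = 160 ∩ EC · AB = -1052/3]
6. E_y = 24  [2·signedArea(ECA) = 160 ∩ EC · AB = -1052/3]
   → E = (-12, 24)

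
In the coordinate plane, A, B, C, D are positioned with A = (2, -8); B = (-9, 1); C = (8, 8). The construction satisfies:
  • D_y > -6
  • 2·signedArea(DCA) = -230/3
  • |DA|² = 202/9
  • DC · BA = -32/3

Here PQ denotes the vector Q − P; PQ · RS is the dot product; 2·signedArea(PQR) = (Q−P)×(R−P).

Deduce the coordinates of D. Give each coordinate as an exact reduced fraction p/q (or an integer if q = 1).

1. D_x = -5/3  [2·signedArea(DCA) = -230/3 ∩ DC · BA = -32/3]
2. D_y = -5  [2·signedArea(DCA) = -230/3 ∩ DC · BA = -32/3]
   → D = (-5/3, -5)

D = (-5/3, -5)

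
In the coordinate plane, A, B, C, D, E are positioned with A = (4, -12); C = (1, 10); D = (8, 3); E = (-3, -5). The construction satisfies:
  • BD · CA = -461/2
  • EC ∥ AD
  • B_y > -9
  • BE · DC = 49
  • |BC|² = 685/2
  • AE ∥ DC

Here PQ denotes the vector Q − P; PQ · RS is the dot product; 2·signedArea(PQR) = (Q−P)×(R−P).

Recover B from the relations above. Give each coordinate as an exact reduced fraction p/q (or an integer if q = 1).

1. B_x = 1/2  [BD · CA = -461/2 ∩ BE · DC = 49]
2. B_y = -17/2  [BD · CA = -461/2 ∩ BE · DC = 49]
   → B = (1/2, -17/2)

B = (1/2, -17/2)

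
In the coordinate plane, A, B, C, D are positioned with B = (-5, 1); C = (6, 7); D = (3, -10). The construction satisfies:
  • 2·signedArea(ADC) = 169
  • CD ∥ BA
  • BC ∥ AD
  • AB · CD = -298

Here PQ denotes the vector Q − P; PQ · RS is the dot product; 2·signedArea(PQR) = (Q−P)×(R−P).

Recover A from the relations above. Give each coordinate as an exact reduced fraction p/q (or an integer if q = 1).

A = (-8, -16)

1. A_x = -8  [BC ∥ AD ∩ CD ∥ BA]
2. A_y = -16  [BC ∥ AD ∩ CD ∥ BA]
   → A = (-8, -16)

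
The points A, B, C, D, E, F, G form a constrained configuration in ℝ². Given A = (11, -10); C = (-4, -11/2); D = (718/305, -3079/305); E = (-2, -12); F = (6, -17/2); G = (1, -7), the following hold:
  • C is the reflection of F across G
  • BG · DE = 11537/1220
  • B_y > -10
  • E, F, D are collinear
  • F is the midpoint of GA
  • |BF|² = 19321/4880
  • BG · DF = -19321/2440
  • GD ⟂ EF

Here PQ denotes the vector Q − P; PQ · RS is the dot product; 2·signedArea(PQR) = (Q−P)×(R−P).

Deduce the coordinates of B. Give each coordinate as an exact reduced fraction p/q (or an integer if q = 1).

B = (1274/305, -11343/1220)

1. B_x = 1274/305  [line -1112/305·x + -973/610·y + 973/2440 = 0 ∩ |BF|² = 19321/4880]
2. B_y = -11343/1220  [line -1112/305·x + -973/610·y + 973/2440 = 0 ∩ |BF|² = 19321/4880]
   → B = (1274/305, -11343/1220)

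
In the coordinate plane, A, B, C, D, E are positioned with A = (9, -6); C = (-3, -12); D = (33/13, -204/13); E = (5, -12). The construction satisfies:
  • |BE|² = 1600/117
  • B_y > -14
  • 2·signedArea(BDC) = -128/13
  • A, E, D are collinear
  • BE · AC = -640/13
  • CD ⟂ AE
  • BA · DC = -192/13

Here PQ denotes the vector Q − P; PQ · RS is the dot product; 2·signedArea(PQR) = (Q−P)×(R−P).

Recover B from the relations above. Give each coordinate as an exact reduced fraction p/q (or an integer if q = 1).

1. B_x = 59/39  [BE · AC = -640/13 ∩ 2·signedArea(BDC) = -128/13]
2. B_y = -172/13  [BE · AC = -640/13 ∩ 2·signedArea(BDC) = -128/13]
   → B = (59/39, -172/13)

B = (59/39, -172/13)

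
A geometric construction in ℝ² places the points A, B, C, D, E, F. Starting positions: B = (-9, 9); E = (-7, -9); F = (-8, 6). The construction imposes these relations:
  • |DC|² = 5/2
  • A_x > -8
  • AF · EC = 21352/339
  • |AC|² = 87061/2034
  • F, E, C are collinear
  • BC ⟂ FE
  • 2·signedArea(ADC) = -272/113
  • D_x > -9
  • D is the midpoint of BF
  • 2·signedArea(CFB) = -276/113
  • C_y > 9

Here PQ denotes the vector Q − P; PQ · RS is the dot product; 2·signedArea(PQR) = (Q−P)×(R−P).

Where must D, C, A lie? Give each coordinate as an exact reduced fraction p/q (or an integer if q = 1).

1. D_x = -17/2  [D is the midpoint of BF]
2. D_y = 15/2  [D is the midpoint of BF]
   → D = (-17/2, 15/2)
3. C_x = -927/113  [F, E, C are collinear ∩ BC ⟂ FE]
4. C_y = 1023/113  [F, E, C are collinear ∩ BC ⟂ FE]
   → C = (-927/113, 1023/113)
5. A_x = -5357/678  [2·signedArea(ADC) = -272/113 ∩ AF · EC = 21352/339]
6. A_y = 569/226  [2·signedArea(ADC) = -272/113 ∩ AF · EC = 21352/339]
   → A = (-5357/678, 569/226)

A = (-5357/678, 569/226)
C = (-927/113, 1023/113)
D = (-17/2, 15/2)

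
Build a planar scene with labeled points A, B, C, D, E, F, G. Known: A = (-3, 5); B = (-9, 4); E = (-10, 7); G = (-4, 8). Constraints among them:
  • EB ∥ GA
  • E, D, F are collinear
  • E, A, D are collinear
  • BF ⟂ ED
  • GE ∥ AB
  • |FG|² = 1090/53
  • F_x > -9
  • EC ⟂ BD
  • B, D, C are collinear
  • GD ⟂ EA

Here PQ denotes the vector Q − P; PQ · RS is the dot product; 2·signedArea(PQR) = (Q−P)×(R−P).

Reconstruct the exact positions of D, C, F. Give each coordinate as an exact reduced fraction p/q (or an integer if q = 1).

1. D_x = -250/53  [E, A, D are collinear ∩ GD ⟂ EA]
2. D_y = 291/53  [E, A, D are collinear ∩ GD ⟂ EA]
   → D = (-250/53, 291/53)
3. C_x = -51766/5777  [B, D, C are collinear ∩ EC ⟂ BD]
4. C_y = 23187/5777  [B, D, C are collinear ∩ EC ⟂ BD]
   → C = (-51766/5777, 23187/5777)
5. F_x = -439/53  [E, D, F are collinear ∩ BF ⟂ ED]
6. F_y = 345/53  [E, D, F are collinear ∩ BF ⟂ ED]
   → F = (-439/53, 345/53)

C = (-51766/5777, 23187/5777)
D = (-250/53, 291/53)
F = (-439/53, 345/53)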